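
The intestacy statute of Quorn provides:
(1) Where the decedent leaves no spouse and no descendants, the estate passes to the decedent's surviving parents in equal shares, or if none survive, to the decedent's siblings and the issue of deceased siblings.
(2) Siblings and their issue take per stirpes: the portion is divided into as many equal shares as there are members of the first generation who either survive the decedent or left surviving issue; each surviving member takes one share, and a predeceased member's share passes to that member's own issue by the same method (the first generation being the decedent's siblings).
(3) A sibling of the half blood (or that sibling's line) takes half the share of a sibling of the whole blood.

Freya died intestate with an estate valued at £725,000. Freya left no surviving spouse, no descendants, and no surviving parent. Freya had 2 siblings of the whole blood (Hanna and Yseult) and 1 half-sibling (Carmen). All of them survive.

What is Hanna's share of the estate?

Hanna receives £290,000.

The entire £725,000 passes to the siblings and their issue.
Counting each half-blood sibling's line as half a unit, there are 5/2 units in £725,000, so one unit is £290,000. Whole-blood lines (Hanna and Yseult) take £290,000 each; half-blood lines (Carmen) take £145,000 each.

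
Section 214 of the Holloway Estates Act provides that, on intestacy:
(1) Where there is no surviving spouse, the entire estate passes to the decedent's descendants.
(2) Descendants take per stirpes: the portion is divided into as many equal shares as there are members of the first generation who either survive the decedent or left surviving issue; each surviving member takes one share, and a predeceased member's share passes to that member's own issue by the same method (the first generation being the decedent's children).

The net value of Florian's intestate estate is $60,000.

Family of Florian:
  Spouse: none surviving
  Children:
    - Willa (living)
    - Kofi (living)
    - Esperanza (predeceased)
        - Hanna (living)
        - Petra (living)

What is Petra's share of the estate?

The entire $60,000 passes to the descendants.
That amount ($60,000) is divided into 3 shares of $20,000: Willa and Kofi each take $20,000; Esperanza's $20,000 share passes to Esperanza's issue.
Esperanza's share ($20,000) is divided into 2 shares of $10,000: Hanna and Petra each take $10,000.

Petra receives $10,000.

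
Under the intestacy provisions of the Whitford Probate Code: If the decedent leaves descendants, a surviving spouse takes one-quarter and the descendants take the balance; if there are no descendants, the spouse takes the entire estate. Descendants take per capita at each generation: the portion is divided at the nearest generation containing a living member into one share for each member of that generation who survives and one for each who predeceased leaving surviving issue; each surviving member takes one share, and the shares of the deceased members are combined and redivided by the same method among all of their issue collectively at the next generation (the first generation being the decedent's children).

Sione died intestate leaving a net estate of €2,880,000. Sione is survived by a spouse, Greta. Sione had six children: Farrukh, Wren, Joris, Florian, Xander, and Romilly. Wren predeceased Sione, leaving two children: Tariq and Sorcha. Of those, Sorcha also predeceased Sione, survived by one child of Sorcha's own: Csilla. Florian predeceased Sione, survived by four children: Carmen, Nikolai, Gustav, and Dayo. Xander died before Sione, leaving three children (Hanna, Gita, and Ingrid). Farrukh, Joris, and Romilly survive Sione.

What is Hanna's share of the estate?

Greta takes one-quarter of €2,880,000 = €720,000. The remaining €2,160,000 passes to the descendants.
The descendants' portion (€2,160,000) is divided at the children's generation into 6 shares of €360,000. Farrukh, Joris, and Romilly each take €360,000. The 3 shares of the deceased (Wren, Florian, and Xander) are combined into a pool of €1,080,000.
That pool (€1,080,000) is divided at the grandchildren's generation into 9 shares of €120,000. Tariq, Carmen, Nikolai, Gustav, Dayo, Hanna, Gita, and Ingrid each take €120,000. The remaining share for the deceased Sorcha (€120,000) is carried to the next generation.
That pool (€120,000) passes entirely to Csilla, the sole taker at the great-grandchildren's generation.

Hanna receives €120,000.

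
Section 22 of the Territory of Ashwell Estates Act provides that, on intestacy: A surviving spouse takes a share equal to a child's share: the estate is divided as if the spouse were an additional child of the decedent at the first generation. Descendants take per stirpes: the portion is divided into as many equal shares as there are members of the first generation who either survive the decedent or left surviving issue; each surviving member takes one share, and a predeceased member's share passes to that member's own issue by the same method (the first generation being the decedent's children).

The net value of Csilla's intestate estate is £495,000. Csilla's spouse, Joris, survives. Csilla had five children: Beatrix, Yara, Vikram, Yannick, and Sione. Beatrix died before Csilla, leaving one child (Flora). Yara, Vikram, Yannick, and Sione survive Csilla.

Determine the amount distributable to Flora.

Flora receives £82,500.

The spouse counts as an additional share at the children's level, so there are 6 primary shares of £82,500. Joris takes one such share (£82,500).
The children's combined portion (£412,500) is divided into 5 shares of £82,500: Yara, Vikram, Yannick, and Sione each take £82,500; Beatrix's £82,500 share passes to Beatrix's issue.
Beatrix's share (£82,500) passes entirely to Flora.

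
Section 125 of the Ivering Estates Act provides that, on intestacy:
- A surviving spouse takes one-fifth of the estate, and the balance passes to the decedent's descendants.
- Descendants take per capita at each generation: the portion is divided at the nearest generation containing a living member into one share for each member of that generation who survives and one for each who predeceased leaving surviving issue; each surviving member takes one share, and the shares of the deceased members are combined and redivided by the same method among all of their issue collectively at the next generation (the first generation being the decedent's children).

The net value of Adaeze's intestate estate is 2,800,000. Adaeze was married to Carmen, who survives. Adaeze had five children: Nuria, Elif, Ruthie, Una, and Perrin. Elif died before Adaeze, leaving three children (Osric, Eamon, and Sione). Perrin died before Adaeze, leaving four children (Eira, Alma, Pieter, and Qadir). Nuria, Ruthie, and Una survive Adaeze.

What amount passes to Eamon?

Carmen takes one-fifth of 2,800,000 = 560,000. The remaining 2,240,000 passes to the descendants.
The descendants' portion (2,240,000) is divided at the children's generation into 5 shares of 448,000. Nuria, Ruthie, and Una each take 448,000. The 2 shares of the deceased (Elif and Perrin) are combined into a pool of 896,000.
That pool (896,000) is divided at the grandchildren's generation equally among Osric, Eamon, Sione, Eira, Alma, Pieter, and Qadir: 128,000 each.

Eamon receives 128,000.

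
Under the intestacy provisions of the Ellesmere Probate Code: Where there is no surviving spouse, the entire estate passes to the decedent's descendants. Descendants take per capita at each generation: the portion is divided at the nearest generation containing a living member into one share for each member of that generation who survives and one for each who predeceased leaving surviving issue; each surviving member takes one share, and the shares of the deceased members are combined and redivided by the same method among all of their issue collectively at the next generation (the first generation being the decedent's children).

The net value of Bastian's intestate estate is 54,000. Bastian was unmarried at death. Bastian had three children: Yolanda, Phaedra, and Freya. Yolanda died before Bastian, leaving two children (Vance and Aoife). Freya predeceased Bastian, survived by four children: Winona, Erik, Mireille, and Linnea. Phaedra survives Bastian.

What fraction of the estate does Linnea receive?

The entire 54,000 passes to the descendants.
That amount (54,000) is divided at the children's generation into 3 shares of 18,000. Phaedra takes 18,000. The 2 shares of the deceased (Yolanda and Freya) are combined into a pool of 36,000.
That pool (36,000) is divided at the grandchildren's generation equally among Vance, Aoife, Winona, Erik, Mireille, and Linnea: 6,000 each.

Linnea receives 1/9 of the estate.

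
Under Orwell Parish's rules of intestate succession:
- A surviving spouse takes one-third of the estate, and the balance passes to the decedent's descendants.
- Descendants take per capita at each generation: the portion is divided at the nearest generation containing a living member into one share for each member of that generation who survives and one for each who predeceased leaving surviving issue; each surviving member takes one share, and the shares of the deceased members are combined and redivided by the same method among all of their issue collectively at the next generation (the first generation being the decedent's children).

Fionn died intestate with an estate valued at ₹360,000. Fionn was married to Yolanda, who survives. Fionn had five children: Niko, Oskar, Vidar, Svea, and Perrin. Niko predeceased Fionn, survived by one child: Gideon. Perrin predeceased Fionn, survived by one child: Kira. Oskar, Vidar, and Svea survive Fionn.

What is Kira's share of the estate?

Kira receives ₹48,000.

Yolanda takes one-third of ₹360,000 = ₹120,000. The remaining ₹240,000 passes to the descendants.
The descendants' portion (₹240,000) is divided at the children's generation into 5 shares of ₹48,000. Oskar, Vidar, and Svea each take ₹48,000. The 2 shares of the deceased (Niko and Perrin) are combined into a pool of ₹96,000.
That pool (₹96,000) is divided at the grandchildren's generation equally among Gideon and Kira: ₹48,000 each.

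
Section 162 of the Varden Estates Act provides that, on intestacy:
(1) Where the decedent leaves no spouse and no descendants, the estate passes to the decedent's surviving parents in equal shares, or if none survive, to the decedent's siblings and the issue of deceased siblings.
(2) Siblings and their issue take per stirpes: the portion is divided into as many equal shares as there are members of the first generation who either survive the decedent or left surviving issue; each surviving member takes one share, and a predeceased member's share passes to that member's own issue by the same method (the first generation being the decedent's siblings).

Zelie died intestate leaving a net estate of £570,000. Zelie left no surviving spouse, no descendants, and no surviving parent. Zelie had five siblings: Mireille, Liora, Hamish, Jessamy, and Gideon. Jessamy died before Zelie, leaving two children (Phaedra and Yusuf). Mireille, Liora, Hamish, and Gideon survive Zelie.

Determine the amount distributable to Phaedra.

The entire £570,000 passes to the siblings and their issue.
That amount (£570,000) is divided into 5 shares of £114,000: Mireille, Liora, Hamish, and Gideon each take £114,000; Jessamy's £114,000 share passes to Jessamy's issue.
Jessamy's share (£114,000) is divided into 2 shares of £57,000: Phaedra and Yusuf each take £57,000.

Phaedra receives £57,000.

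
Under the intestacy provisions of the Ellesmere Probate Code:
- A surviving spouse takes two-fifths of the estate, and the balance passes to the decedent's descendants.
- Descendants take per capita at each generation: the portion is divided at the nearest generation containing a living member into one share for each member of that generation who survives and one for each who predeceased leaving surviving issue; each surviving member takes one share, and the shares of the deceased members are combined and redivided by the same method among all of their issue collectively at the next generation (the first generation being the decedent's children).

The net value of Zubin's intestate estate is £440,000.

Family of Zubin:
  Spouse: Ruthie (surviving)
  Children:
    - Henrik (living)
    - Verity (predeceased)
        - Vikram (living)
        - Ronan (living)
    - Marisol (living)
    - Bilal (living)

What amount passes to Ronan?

Ronan receives £33,000.

Ruthie takes two-fifths of £440,000 = £176,000. The remaining £264,000 passes to the descendants.
The descendants' portion (£264,000) is divided at the children's generation into 4 shares of £66,000. Henrik, Marisol, and Bilal each take £66,000. The remaining share for the deceased Verity (£66,000) is carried to the next generation.
That pool (£66,000) is divided at the grandchildren's generation equally among Vikram and Ronan: £33,000 each.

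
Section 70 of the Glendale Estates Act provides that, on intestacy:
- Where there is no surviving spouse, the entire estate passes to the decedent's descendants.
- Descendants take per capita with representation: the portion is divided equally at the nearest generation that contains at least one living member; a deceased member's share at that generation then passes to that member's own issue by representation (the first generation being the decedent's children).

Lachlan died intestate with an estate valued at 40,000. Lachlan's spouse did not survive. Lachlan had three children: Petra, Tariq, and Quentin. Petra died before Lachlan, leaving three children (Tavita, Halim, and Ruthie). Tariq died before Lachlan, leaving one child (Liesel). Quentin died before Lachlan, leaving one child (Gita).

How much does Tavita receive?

The entire 40,000 passes to the descendants.
No child survives, so the initial division is made at the grandchildren's generation.
That amount (40,000) is divided into 5 shares of 8,000: Tavita, Halim, Ruthie, Liesel, and Gita each take 8,000.

Tavita receives 8,000.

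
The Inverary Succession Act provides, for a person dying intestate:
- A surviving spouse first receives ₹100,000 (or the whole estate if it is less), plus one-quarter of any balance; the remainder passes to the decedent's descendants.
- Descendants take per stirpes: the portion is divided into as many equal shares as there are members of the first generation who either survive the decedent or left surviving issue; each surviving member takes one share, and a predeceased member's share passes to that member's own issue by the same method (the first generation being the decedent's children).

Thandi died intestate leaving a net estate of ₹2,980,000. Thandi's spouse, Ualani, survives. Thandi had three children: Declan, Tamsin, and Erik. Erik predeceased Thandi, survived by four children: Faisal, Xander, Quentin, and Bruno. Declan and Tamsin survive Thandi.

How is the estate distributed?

Ualani first takes ₹100,000, leaving a balance of ₹2,880,000. Ualani then takes one-quarter of the balance (₹720,000), for a total of ₹820,000. The remaining ₹2,160,000 passes to the descendants.
The descendants' portion (₹2,160,000) is divided into 3 shares of ₹720,000: Declan and Tamsin each take ₹720,000; Erik's ₹720,000 share passes to Erik's issue.
Erik's share (₹720,000) is divided into 4 shares of ₹180,000: Faisal, Xander, Quentin, and Bruno each take ₹180,000.

Ualani: ₹820,000; Declan: ₹720,000; Tamsin: ₹720,000; Faisal: ₹180,000; Xander: ₹180,000; Quentin: ₹180,000; Bruno: ₹180,000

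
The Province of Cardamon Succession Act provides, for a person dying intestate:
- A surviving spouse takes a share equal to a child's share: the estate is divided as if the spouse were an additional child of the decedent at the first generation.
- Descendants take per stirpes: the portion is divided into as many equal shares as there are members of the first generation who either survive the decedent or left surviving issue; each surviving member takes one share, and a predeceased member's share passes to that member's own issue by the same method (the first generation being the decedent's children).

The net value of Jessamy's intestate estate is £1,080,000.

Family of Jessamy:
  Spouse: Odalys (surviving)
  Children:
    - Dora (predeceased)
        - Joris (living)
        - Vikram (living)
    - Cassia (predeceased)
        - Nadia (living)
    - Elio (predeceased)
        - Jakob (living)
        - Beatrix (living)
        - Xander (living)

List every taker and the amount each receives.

Odalys: £270,000; Joris: £135,000; Vikram: £135,000; Nadia: £270,000; Jakob: £90,000; Beatrix: £90,000; Xander: £90,000

The spouse counts as an additional share at the children's level, so there are 4 primary shares of £270,000. Odalys takes one such share (£270,000).
The children's combined portion (£810,000) is divided into 3 shares of £270,000: Dora's £270,000 share passes to Dora's issue; Cassia's £270,000 share passes to Cassia's issue; Elio's £270,000 share passes to Elio's issue.
Dora's share (£270,000) is divided into 2 shares of £135,000: Joris and Vikram each take £135,000.
Cassia's share (£270,000) passes entirely to Nadia.
Elio's share (£270,000) is divided into 3 shares of £90,000: Jakob, Beatrix, and Xander each take £90,000.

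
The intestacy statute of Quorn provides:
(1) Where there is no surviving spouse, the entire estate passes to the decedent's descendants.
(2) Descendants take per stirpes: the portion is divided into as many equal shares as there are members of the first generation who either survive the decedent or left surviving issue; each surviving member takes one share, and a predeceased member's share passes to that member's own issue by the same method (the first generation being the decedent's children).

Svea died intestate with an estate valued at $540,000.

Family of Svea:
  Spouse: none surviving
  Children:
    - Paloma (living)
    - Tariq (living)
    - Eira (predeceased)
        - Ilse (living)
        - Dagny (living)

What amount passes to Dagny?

Dagny receives $90,000.

The entire $540,000 passes to the descendants.
That amount ($540,000) is divided into 3 shares of $180,000: Paloma and Tariq each take $180,000; Eira's $180,000 share passes to Eira's issue.
Eira's share ($180,000) is divided into 2 shares of $90,000: Ilse and Dagny each take $90,000.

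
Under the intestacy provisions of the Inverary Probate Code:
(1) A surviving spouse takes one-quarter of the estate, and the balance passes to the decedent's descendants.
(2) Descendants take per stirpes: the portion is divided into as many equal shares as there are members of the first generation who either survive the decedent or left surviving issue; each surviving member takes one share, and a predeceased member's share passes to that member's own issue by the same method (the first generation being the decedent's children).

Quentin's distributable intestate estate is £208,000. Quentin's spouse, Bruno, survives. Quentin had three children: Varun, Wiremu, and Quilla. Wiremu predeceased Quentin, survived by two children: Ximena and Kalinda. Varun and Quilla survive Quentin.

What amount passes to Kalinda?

Bruno takes one-quarter of £208,000 = £52,000. The remaining £156,000 passes to the descendants.
The descendants' portion (£156,000) is divided into 3 shares of £52,000: Varun and Quilla each take £52,000; Wiremu's £52,000 share passes to Wiremu's issue.
Wiremu's share (£52,000) is divided into 2 shares of £26,000: Ximena and Kalinda each take £26,000.

Kalinda receives £26,000.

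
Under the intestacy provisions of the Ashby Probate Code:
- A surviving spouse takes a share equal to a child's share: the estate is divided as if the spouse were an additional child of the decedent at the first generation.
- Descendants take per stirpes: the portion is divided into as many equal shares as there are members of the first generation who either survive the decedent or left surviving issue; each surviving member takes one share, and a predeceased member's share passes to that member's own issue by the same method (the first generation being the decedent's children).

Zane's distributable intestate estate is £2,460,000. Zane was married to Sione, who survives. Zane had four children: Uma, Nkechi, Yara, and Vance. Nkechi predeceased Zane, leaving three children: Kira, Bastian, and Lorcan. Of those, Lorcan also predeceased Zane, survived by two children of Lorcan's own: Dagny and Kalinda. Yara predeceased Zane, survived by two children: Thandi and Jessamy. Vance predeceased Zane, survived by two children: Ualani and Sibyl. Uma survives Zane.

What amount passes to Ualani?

Ualani receives £246,000.

The spouse counts as an additional share at the children's level, so there are 5 primary shares of £492,000. Sione takes one such share (£492,000).
The children's combined portion (£1,968,000) is divided into 4 shares of £492,000: Uma takes £492,000; Nkechi's £492,000 share passes to Nkechi's issue; Yara's £492,000 share passes to Yara's issue; Vance's £492,000 share passes to Vance's issue.
Nkechi's share (£492,000) is divided into 3 shares of £164,000: Kira and Bastian each take £164,000; Lorcan's £164,000 share passes to Lorcan's issue.
Lorcan's share (£164,000) is divided into 2 shares of £82,000: Dagny and Kalinda each take £82,000.
Yara's share (£492,000) is divided into 2 shares of £246,000: Thandi and Jessamy each take £246,000.
Vance's share (£492,000) is divided into 2 shares of £246,000: Ualani and Sibyl each take £246,000.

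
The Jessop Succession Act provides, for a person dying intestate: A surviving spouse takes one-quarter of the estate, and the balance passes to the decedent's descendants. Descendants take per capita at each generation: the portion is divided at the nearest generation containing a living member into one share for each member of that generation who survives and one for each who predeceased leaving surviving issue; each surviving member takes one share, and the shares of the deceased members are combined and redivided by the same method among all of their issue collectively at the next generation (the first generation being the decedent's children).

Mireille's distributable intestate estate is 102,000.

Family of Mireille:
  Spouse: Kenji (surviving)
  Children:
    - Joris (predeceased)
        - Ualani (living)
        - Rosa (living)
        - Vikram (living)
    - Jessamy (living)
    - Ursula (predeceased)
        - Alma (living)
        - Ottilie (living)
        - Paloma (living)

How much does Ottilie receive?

Ottilie receives 8,500.

Kenji takes one-quarter of 102,000 = 25,500. The remaining 76,500 passes to the descendants.
The descendants' portion (76,500) is divided at the children's generation into 3 shares of 25,500. Jessamy takes 25,500. The 2 shares of the deceased (Joris and Ursula) are combined into a pool of 51,000.
That pool (51,000) is divided at the grandchildren's generation equally among Ualani, Rosa, Vikram, Alma, Ottilie, and Paloma: 8,500 each.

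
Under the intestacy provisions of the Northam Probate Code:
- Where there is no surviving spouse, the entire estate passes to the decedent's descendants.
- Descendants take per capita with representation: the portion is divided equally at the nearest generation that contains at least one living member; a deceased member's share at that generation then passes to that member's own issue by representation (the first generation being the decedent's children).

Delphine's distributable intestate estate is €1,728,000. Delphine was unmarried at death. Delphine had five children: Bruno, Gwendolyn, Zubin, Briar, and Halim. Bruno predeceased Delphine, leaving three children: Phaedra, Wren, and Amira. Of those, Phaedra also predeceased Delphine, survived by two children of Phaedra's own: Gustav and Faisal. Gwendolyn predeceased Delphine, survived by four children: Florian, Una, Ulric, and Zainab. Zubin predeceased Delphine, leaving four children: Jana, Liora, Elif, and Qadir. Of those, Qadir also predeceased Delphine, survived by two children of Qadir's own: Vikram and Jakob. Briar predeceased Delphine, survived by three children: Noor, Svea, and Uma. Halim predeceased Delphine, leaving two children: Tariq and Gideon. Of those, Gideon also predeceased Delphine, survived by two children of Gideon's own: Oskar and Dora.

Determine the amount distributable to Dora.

The entire €1,728,000 passes to the descendants.
No child survives, so the initial division is made at the grandchildren's generation.
That amount (€1,728,000) is divided into 16 shares of €108,000: Wren, Amira, Florian, Una, Ulric, Zainab, Jana, Liora, Elif, Noor, Svea, Uma, and Tariq each take €108,000; Phaedra's €108,000 share passes to Phaedra's issue; Qadir's €108,000 share passes to Qadir's issue; Gideon's €108,000 share passes to Gideon's issue.
Phaedra's share (€108,000) is divided into 2 shares of €54,000: Gustav and Faisal each take €54,000.
Qadir's share (€108,000) is divided into 2 shares of €54,000: Vikram and Jakob each take €54,000.
Gideon's share (€108,000) is divided into 2 shares of €54,000: Oskar and Dora each take €54,000.

Dora receives €54,000.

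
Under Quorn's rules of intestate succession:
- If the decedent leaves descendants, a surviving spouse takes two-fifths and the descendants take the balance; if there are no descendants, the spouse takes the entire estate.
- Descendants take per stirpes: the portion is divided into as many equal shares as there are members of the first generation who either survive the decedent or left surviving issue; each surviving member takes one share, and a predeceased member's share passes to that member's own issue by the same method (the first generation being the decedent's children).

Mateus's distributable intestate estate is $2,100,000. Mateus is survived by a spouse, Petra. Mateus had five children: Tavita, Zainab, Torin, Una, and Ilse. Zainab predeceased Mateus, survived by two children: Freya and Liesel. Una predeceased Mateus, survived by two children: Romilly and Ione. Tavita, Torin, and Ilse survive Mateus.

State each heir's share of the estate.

Petra takes two-fifths of $2,100,000 = $840,000. The remaining $1,260,000 passes to the descendants.
The descendants' portion ($1,260,000) is divided into 5 shares of $252,000: Tavita, Torin, and Ilse each take $252,000; Zainab's $252,000 share passes to Zainab's issue; Una's $252,000 share passes to Una's issue.
Zainab's share ($252,000) is divided into 2 shares of $126,000: Freya and Liesel each take $126,000.
Una's share ($252,000) is divided into 2 shares of $126,000: Romilly and Ione each take $126,000.

Petra: $840,000; Tavita: $252,000; Freya: $126,000; Liesel: $126,000; Torin: $252,000; Romilly: $126,000; Ione: $126,000; Ilse: $252,000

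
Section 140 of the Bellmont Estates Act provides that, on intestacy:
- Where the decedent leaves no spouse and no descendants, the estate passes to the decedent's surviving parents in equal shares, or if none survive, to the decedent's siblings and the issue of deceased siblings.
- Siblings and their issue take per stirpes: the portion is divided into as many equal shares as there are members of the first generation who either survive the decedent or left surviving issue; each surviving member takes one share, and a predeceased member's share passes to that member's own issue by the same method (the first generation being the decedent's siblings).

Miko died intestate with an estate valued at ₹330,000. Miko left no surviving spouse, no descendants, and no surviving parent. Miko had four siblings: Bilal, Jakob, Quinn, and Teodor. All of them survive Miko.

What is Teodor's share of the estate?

Teodor receives ₹82,500.

The entire ₹330,000 passes to the siblings and their issue.
That amount (₹330,000) is divided into 4 shares of ₹82,500: Bilal, Jakob, Quinn, and Teodor each take ₹82,500.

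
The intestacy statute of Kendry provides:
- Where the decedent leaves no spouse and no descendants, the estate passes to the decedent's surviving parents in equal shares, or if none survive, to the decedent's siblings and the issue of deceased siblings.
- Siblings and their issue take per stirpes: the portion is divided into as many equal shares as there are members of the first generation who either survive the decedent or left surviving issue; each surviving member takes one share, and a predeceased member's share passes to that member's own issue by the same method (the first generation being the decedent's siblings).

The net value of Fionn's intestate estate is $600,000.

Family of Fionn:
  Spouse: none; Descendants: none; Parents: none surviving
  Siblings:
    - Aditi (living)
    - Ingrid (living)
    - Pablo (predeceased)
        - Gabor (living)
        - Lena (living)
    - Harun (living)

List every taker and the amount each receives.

Aditi: $150,000; Ingrid: $150,000; Gabor: $75,000; Lena: $75,000; Harun: $150,000

The entire $600,000 passes to the siblings and their issue.
That amount ($600,000) is divided into 4 shares of $150,000: Aditi, Ingrid, and Harun each take $150,000; Pablo's $150,000 share passes to Pablo's issue.
Pablo's share ($150,000) is divided into 2 shares of $75,000: Gabor and Lena each take $75,000.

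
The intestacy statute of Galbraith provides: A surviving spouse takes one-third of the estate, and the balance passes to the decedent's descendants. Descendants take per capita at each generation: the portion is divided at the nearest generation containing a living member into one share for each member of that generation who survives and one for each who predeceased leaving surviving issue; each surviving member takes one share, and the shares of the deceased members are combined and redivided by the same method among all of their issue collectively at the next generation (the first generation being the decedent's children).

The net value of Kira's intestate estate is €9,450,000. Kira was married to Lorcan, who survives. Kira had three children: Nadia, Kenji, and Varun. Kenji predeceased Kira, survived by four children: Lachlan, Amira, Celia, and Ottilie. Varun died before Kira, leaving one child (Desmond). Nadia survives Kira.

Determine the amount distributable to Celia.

Lorcan takes one-third of €9,450,000 = €3,150,000. The remaining €6,300,000 passes to the descendants.
The descendants' portion (€6,300,000) is divided at the children's generation into 3 shares of €2,100,000. Nadia takes €2,100,000. The 2 shares of the deceased (Kenji and Varun) are combined into a pool of €4,200,000.
That pool (€4,200,000) is divided at the grandchildren's generation equally among Lachlan, Amira, Celia, Ottilie, and Desmond: €840,000 each.

Celia receives €840,000.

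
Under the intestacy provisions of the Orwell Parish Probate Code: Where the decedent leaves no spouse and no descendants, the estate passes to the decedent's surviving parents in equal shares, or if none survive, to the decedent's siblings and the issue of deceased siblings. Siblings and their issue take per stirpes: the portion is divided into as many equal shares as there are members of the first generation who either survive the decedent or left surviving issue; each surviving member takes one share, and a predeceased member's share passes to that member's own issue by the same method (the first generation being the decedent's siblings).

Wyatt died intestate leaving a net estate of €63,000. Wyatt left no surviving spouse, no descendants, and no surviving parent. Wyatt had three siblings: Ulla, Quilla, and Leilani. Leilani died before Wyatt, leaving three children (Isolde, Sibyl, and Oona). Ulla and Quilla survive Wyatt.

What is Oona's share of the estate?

Oona receives €7,000.

The entire €63,000 passes to the siblings and their issue.
That amount (€63,000) is divided into 3 shares of €21,000: Ulla and Quilla each take €21,000; Leilani's €21,000 share passes to Leilani's issue.
Leilani's share (€21,000) is divided into 3 shares of €7,000: Isolde, Sibyl, and Oona each take €7,000.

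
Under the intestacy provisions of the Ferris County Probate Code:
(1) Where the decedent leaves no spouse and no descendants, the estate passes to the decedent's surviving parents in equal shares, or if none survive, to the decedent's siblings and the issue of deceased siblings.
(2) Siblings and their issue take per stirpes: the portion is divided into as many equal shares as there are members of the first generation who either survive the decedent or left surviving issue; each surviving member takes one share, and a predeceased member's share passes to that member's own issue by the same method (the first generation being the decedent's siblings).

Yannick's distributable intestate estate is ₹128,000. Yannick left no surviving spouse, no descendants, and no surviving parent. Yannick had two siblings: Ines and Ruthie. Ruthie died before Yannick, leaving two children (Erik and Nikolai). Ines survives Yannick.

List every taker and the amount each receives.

Ines: ₹64,000; Erik: ₹32,000; Nikolai: ₹32,000

The entire ₹128,000 passes to the siblings and their issue.
That amount (₹128,000) is divided into 2 shares of ₹64,000: Ines takes ₹64,000; Ruthie's ₹64,000 share passes to Ruthie's issue.
Ruthie's share (₹64,000) is divided into 2 shares of ₹32,000: Erik and Nikolai each take ₹32,000.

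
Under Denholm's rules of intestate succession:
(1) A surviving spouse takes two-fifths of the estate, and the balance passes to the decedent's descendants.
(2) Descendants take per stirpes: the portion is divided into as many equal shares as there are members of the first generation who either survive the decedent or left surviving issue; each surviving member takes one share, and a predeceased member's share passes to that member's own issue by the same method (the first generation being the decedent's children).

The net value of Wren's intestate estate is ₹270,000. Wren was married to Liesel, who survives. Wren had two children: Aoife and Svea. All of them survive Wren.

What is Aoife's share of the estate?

Liesel takes two-fifths of ₹270,000 = ₹108,000. The remaining ₹162,000 passes to the descendants.
The descendants' portion (₹162,000) is divided into 2 shares of ₹81,000: Aoife and Svea each take ₹81,000.

Aoife receives ₹81,000.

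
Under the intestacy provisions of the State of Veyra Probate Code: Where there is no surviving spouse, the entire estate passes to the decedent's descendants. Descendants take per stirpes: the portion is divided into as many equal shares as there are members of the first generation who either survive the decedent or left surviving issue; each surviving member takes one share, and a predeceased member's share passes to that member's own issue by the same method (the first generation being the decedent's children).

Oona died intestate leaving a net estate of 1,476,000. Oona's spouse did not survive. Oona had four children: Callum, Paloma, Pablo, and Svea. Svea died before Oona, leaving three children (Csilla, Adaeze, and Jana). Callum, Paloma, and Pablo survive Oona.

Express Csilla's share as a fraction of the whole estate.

The entire 1,476,000 passes to the descendants.
That amount (1,476,000) is divided into 4 shares of 369,000: Callum, Paloma, and Pablo each take 369,000; Svea's 369,000 share passes to Svea's issue.
Svea's share (369,000) is divided into 3 shares of 123,000: Csilla, Adaeze, and Jana each take 123,000.

Csilla receives 1/12 of the estate.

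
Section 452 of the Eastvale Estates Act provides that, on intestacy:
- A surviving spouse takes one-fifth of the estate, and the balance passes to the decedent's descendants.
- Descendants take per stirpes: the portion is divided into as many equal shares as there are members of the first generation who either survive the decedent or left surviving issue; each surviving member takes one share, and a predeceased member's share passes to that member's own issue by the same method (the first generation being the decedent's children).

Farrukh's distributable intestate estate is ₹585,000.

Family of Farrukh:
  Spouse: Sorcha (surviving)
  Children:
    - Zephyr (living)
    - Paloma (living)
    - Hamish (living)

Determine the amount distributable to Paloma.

Paloma receives ₹156,000.

Sorcha takes one-fifth of ₹585,000 = ₹117,000. The remaining ₹468,000 passes to the descendants.
The descendants' portion (₹468,000) is divided into 3 shares of ₹156,000: Zephyr, Paloma, and Hamish each take ₹156,000.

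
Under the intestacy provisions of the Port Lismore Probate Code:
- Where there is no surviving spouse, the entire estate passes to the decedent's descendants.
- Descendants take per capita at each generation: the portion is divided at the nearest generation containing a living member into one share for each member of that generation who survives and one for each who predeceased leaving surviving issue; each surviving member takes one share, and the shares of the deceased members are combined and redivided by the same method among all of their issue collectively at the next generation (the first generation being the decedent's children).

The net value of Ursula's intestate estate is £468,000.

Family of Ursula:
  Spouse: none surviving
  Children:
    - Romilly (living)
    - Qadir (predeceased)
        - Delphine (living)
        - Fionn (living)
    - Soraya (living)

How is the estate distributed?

The entire £468,000 passes to the descendants.
That amount (£468,000) is divided at the children's generation into 3 shares of £156,000. Romilly and Soraya each take £156,000. The remaining share for the deceased Qadir (£156,000) is carried to the next generation.
That pool (£156,000) is divided at the grandchildren's generation equally among Delphine and Fionn: £78,000 each.

Romilly: £156,000; Delphine: £78,000; Fionn: £78,000; Soraya: £156,000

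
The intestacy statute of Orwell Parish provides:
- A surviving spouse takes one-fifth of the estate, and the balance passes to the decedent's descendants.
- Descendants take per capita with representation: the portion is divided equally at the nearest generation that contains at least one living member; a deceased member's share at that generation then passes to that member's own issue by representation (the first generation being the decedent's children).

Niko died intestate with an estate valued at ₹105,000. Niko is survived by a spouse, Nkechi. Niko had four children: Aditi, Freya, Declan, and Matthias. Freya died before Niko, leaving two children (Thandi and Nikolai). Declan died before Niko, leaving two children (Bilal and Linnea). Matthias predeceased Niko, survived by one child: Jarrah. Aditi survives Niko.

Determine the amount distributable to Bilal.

Bilal receives ₹10,500.

Nkechi takes one-fifth of ₹105,000 = ₹21,000. The remaining ₹84,000 passes to the descendants.
The descendants' portion (₹84,000) is divided into 4 shares of ₹21,000: Aditi takes ₹21,000; Freya's ₹21,000 share passes to Freya's issue; Declan's ₹21,000 share passes to Declan's issue; Matthias's ₹21,000 share passes to Matthias's issue.
Freya's share (₹21,000) is divided into 2 shares of ₹10,500: Thandi and Nikolai each take ₹10,500.
Declan's share (₹21,000) is divided into 2 shares of ₹10,500: Bilal and Linnea each take ₹10,500.
Matthias's share (₹21,000) passes entirely to Jarrah.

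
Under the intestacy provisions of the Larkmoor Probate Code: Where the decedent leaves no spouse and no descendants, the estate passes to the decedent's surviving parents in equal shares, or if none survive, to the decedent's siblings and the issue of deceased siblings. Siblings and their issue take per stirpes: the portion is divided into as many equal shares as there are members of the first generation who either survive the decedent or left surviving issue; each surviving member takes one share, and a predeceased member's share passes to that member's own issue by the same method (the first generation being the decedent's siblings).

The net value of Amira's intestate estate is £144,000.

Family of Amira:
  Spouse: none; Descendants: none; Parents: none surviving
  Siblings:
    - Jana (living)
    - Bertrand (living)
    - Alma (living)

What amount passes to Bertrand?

Bertrand receives £48,000.

The entire £144,000 passes to the siblings and their issue.
That amount (£144,000) is divided into 3 shares of £48,000: Jana, Bertrand, and Alma each take £48,000.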